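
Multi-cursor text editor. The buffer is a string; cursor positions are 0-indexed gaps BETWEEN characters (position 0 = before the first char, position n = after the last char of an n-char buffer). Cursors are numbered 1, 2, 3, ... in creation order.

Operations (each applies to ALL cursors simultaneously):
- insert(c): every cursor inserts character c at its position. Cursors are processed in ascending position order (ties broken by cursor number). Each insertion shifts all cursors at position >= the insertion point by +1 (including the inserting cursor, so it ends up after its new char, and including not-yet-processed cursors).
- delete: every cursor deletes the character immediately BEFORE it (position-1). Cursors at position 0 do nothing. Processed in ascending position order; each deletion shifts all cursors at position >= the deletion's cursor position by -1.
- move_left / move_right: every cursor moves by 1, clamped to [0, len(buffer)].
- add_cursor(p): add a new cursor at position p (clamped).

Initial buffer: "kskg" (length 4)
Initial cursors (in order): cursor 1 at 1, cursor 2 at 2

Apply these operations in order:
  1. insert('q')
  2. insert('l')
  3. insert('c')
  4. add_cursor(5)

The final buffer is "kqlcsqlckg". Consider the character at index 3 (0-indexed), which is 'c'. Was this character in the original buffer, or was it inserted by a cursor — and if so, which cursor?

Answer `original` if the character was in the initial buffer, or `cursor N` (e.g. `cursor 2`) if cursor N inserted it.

After op 1 (insert('q')): buffer="kqsqkg" (len 6), cursors c1@2 c2@4, authorship .1.2..
After op 2 (insert('l')): buffer="kqlsqlkg" (len 8), cursors c1@3 c2@6, authorship .11.22..
After op 3 (insert('c')): buffer="kqlcsqlckg" (len 10), cursors c1@4 c2@8, authorship .111.222..
After op 4 (add_cursor(5)): buffer="kqlcsqlckg" (len 10), cursors c1@4 c3@5 c2@8, authorship .111.222..
Authorship (.=original, N=cursor N): . 1 1 1 . 2 2 2 . .
Index 3: author = 1

Answer: cursor 1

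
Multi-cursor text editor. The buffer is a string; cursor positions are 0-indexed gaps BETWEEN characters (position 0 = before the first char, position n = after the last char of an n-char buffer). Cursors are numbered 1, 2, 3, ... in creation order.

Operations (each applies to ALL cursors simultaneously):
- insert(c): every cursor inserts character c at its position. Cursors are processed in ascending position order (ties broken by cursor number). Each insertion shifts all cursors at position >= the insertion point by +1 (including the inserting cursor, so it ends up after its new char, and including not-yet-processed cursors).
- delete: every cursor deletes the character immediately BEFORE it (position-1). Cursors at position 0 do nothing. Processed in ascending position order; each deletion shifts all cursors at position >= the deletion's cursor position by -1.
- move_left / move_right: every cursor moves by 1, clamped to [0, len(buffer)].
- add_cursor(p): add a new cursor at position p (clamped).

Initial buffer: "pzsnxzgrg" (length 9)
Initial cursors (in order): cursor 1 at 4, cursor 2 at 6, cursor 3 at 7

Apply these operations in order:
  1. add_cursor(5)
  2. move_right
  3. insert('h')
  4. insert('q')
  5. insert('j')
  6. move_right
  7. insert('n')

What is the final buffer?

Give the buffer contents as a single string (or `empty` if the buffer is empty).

After op 1 (add_cursor(5)): buffer="pzsnxzgrg" (len 9), cursors c1@4 c4@5 c2@6 c3@7, authorship .........
After op 2 (move_right): buffer="pzsnxzgrg" (len 9), cursors c1@5 c4@6 c2@7 c3@8, authorship .........
After op 3 (insert('h')): buffer="pzsnxhzhghrhg" (len 13), cursors c1@6 c4@8 c2@10 c3@12, authorship .....1.4.2.3.
After op 4 (insert('q')): buffer="pzsnxhqzhqghqrhqg" (len 17), cursors c1@7 c4@10 c2@13 c3@16, authorship .....11.44.22.33.
After op 5 (insert('j')): buffer="pzsnxhqjzhqjghqjrhqjg" (len 21), cursors c1@8 c4@12 c2@16 c3@20, authorship .....111.444.222.333.
After op 6 (move_right): buffer="pzsnxhqjzhqjghqjrhqjg" (len 21), cursors c1@9 c4@13 c2@17 c3@21, authorship .....111.444.222.333.
After op 7 (insert('n')): buffer="pzsnxhqjznhqjgnhqjrnhqjgn" (len 25), cursors c1@10 c4@15 c2@20 c3@25, authorship .....111.1444.4222.2333.3

Answer: pzsnxhqjznhqjgnhqjrnhqjgn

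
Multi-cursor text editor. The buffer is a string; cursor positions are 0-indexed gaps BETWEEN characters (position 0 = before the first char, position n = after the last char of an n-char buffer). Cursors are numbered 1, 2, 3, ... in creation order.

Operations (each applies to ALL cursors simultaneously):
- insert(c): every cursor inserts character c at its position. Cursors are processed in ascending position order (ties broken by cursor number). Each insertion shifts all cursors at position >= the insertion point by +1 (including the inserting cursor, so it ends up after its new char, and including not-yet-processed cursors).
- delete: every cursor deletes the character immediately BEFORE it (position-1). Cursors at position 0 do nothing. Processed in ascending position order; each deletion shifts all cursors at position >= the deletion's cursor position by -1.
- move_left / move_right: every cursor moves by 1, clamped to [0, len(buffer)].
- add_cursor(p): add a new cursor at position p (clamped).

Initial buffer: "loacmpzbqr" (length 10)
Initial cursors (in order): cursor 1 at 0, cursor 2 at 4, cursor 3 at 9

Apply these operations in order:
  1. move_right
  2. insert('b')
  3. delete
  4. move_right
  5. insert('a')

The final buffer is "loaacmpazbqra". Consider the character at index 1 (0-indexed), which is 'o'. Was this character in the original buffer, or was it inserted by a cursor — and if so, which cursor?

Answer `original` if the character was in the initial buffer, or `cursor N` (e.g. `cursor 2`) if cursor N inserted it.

After op 1 (move_right): buffer="loacmpzbqr" (len 10), cursors c1@1 c2@5 c3@10, authorship ..........
After op 2 (insert('b')): buffer="lboacmbpzbqrb" (len 13), cursors c1@2 c2@7 c3@13, authorship .1....2.....3
After op 3 (delete): buffer="loacmpzbqr" (len 10), cursors c1@1 c2@5 c3@10, authorship ..........
After op 4 (move_right): buffer="loacmpzbqr" (len 10), cursors c1@2 c2@6 c3@10, authorship ..........
After op 5 (insert('a')): buffer="loaacmpazbqra" (len 13), cursors c1@3 c2@8 c3@13, authorship ..1....2....3
Authorship (.=original, N=cursor N): . . 1 . . . . 2 . . . . 3
Index 1: author = original

Answer: original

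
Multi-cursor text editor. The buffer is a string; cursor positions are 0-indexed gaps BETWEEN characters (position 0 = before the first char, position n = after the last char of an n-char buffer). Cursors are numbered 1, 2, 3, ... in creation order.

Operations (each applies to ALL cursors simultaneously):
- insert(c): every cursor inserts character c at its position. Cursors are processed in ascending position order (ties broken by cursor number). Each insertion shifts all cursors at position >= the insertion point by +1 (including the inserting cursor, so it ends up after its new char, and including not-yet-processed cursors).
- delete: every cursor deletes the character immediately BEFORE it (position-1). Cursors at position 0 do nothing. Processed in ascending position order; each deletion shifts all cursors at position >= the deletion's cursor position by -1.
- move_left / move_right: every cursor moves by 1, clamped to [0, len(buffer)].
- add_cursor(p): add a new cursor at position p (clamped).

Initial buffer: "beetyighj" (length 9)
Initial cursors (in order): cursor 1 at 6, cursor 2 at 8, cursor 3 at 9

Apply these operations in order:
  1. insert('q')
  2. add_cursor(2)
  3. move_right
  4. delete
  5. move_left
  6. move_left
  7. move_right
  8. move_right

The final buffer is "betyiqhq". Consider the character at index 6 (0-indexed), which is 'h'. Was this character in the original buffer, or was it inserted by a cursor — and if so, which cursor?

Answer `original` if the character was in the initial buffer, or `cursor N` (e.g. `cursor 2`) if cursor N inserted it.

After op 1 (insert('q')): buffer="beetyiqghqjq" (len 12), cursors c1@7 c2@10 c3@12, authorship ......1..2.3
After op 2 (add_cursor(2)): buffer="beetyiqghqjq" (len 12), cursors c4@2 c1@7 c2@10 c3@12, authorship ......1..2.3
After op 3 (move_right): buffer="beetyiqghqjq" (len 12), cursors c4@3 c1@8 c2@11 c3@12, authorship ......1..2.3
After op 4 (delete): buffer="betyiqhq" (len 8), cursors c4@2 c1@6 c2@8 c3@8, authorship .....1.2
After op 5 (move_left): buffer="betyiqhq" (len 8), cursors c4@1 c1@5 c2@7 c3@7, authorship .....1.2
After op 6 (move_left): buffer="betyiqhq" (len 8), cursors c4@0 c1@4 c2@6 c3@6, authorship .....1.2
After op 7 (move_right): buffer="betyiqhq" (len 8), cursors c4@1 c1@5 c2@7 c3@7, authorship .....1.2
After op 8 (move_right): buffer="betyiqhq" (len 8), cursors c4@2 c1@6 c2@8 c3@8, authorship .....1.2
Authorship (.=original, N=cursor N): . . . . . 1 . 2
Index 6: author = original

Answer: original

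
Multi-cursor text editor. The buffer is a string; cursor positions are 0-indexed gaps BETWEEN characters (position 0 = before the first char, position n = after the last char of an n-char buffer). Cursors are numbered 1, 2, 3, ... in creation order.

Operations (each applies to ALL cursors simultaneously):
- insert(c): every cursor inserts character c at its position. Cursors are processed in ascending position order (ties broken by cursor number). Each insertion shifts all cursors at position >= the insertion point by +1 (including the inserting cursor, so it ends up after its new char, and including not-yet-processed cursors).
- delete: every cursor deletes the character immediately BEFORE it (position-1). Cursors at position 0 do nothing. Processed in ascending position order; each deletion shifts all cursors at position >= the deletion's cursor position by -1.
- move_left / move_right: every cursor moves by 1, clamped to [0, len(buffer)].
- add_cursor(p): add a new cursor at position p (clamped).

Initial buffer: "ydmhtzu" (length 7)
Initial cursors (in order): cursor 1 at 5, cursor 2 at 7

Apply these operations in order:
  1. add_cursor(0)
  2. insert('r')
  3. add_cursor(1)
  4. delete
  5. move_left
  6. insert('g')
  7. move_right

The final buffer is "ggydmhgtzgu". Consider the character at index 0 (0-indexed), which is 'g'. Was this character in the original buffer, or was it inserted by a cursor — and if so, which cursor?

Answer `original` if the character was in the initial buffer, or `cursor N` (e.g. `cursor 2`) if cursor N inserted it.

After op 1 (add_cursor(0)): buffer="ydmhtzu" (len 7), cursors c3@0 c1@5 c2@7, authorship .......
After op 2 (insert('r')): buffer="rydmhtrzur" (len 10), cursors c3@1 c1@7 c2@10, authorship 3.....1..2
After op 3 (add_cursor(1)): buffer="rydmhtrzur" (len 10), cursors c3@1 c4@1 c1@7 c2@10, authorship 3.....1..2
After op 4 (delete): buffer="ydmhtzu" (len 7), cursors c3@0 c4@0 c1@5 c2@7, authorship .......
After op 5 (move_left): buffer="ydmhtzu" (len 7), cursors c3@0 c4@0 c1@4 c2@6, authorship .......
After op 6 (insert('g')): buffer="ggydmhgtzgu" (len 11), cursors c3@2 c4@2 c1@7 c2@10, authorship 34....1..2.
After op 7 (move_right): buffer="ggydmhgtzgu" (len 11), cursors c3@3 c4@3 c1@8 c2@11, authorship 34....1..2.
Authorship (.=original, N=cursor N): 3 4 . . . . 1 . . 2 .
Index 0: author = 3

Answer: cursor 3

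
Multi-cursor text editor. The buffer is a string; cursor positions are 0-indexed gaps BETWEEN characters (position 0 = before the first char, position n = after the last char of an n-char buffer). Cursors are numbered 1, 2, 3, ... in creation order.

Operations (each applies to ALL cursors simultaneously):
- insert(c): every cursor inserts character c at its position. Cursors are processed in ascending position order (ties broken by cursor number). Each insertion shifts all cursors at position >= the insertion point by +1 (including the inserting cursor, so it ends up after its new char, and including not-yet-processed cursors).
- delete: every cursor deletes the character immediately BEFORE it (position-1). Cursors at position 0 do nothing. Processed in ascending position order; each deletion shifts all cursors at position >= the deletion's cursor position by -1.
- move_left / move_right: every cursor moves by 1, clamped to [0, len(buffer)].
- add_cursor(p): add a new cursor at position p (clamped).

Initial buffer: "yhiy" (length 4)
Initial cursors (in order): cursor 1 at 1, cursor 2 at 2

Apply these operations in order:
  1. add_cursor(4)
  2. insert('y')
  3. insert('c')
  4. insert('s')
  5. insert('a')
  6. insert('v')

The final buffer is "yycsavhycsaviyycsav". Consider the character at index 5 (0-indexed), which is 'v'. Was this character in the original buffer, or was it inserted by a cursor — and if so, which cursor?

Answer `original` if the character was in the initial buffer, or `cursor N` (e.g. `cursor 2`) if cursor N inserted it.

After op 1 (add_cursor(4)): buffer="yhiy" (len 4), cursors c1@1 c2@2 c3@4, authorship ....
After op 2 (insert('y')): buffer="yyhyiyy" (len 7), cursors c1@2 c2@4 c3@7, authorship .1.2..3
After op 3 (insert('c')): buffer="yychyciyyc" (len 10), cursors c1@3 c2@6 c3@10, authorship .11.22..33
After op 4 (insert('s')): buffer="yycshycsiyycs" (len 13), cursors c1@4 c2@8 c3@13, authorship .111.222..333
After op 5 (insert('a')): buffer="yycsahycsaiyycsa" (len 16), cursors c1@5 c2@10 c3@16, authorship .1111.2222..3333
After op 6 (insert('v')): buffer="yycsavhycsaviyycsav" (len 19), cursors c1@6 c2@12 c3@19, authorship .11111.22222..33333
Authorship (.=original, N=cursor N): . 1 1 1 1 1 . 2 2 2 2 2 . . 3 3 3 3 3
Index 5: author = 1

Answer: cursor 1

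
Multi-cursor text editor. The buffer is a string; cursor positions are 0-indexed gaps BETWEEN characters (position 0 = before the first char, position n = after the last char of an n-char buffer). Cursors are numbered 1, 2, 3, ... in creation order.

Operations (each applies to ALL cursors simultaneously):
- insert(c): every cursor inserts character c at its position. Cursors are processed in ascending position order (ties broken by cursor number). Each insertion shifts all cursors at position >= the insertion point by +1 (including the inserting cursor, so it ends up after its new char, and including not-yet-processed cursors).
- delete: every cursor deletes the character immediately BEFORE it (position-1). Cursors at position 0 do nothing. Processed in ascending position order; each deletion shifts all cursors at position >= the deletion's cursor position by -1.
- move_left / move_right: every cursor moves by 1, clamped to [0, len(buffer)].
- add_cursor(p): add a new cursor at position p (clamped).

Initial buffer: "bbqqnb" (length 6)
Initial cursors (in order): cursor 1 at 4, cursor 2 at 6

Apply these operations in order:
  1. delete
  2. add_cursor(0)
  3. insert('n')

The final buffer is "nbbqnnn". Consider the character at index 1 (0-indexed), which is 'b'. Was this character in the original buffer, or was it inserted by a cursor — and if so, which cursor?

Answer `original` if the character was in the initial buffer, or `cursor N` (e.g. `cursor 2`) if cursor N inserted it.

After op 1 (delete): buffer="bbqn" (len 4), cursors c1@3 c2@4, authorship ....
After op 2 (add_cursor(0)): buffer="bbqn" (len 4), cursors c3@0 c1@3 c2@4, authorship ....
After op 3 (insert('n')): buffer="nbbqnnn" (len 7), cursors c3@1 c1@5 c2@7, authorship 3...1.2
Authorship (.=original, N=cursor N): 3 . . . 1 . 2
Index 1: author = original

Answer: original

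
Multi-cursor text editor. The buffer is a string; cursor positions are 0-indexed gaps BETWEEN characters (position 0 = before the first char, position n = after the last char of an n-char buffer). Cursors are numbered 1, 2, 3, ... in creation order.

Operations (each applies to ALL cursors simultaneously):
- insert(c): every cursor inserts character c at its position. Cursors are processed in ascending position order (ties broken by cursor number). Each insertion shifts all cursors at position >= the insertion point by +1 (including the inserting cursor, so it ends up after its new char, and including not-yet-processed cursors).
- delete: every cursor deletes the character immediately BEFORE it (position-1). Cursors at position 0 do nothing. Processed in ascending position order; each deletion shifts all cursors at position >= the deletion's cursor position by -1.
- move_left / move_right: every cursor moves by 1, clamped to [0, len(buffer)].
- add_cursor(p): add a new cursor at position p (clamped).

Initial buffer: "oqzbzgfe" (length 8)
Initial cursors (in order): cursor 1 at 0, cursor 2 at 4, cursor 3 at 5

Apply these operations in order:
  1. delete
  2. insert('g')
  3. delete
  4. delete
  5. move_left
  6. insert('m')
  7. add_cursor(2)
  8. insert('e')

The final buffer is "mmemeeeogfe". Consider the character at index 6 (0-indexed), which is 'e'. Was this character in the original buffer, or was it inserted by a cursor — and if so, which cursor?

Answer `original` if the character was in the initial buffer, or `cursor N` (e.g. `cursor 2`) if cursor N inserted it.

Answer: cursor 3

Derivation:
After op 1 (delete): buffer="oqzgfe" (len 6), cursors c1@0 c2@3 c3@3, authorship ......
After op 2 (insert('g')): buffer="goqzgggfe" (len 9), cursors c1@1 c2@6 c3@6, authorship 1...23...
After op 3 (delete): buffer="oqzgfe" (len 6), cursors c1@0 c2@3 c3@3, authorship ......
After op 4 (delete): buffer="ogfe" (len 4), cursors c1@0 c2@1 c3@1, authorship ....
After op 5 (move_left): buffer="ogfe" (len 4), cursors c1@0 c2@0 c3@0, authorship ....
After op 6 (insert('m')): buffer="mmmogfe" (len 7), cursors c1@3 c2@3 c3@3, authorship 123....
After op 7 (add_cursor(2)): buffer="mmmogfe" (len 7), cursors c4@2 c1@3 c2@3 c3@3, authorship 123....
After op 8 (insert('e')): buffer="mmemeeeogfe" (len 11), cursors c4@3 c1@7 c2@7 c3@7, authorship 1243123....
Authorship (.=original, N=cursor N): 1 2 4 3 1 2 3 . . . .
Index 6: author = 3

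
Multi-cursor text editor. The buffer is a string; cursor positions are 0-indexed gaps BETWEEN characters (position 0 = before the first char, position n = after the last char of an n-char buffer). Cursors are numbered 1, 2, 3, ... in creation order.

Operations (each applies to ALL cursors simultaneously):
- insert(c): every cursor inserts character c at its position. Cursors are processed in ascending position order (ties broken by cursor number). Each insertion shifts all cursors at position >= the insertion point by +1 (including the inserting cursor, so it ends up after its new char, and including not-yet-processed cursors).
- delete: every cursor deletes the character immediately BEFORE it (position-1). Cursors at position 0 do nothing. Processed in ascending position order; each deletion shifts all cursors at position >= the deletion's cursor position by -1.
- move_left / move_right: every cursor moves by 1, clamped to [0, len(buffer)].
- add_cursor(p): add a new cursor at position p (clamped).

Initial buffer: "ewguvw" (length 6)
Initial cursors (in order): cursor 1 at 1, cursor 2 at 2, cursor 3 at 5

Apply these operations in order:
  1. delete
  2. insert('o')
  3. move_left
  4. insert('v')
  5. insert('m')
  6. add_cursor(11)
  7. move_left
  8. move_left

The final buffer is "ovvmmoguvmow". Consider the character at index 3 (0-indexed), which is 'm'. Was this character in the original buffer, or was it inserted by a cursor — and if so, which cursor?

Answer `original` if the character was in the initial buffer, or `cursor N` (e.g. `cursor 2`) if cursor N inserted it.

Answer: cursor 1

Derivation:
After op 1 (delete): buffer="guw" (len 3), cursors c1@0 c2@0 c3@2, authorship ...
After op 2 (insert('o')): buffer="ooguow" (len 6), cursors c1@2 c2@2 c3@5, authorship 12..3.
After op 3 (move_left): buffer="ooguow" (len 6), cursors c1@1 c2@1 c3@4, authorship 12..3.
After op 4 (insert('v')): buffer="ovvoguvow" (len 9), cursors c1@3 c2@3 c3@7, authorship 1122..33.
After op 5 (insert('m')): buffer="ovvmmoguvmow" (len 12), cursors c1@5 c2@5 c3@10, authorship 112122..333.
After op 6 (add_cursor(11)): buffer="ovvmmoguvmow" (len 12), cursors c1@5 c2@5 c3@10 c4@11, authorship 112122..333.
After op 7 (move_left): buffer="ovvmmoguvmow" (len 12), cursors c1@4 c2@4 c3@9 c4@10, authorship 112122..333.
After op 8 (move_left): buffer="ovvmmoguvmow" (len 12), cursors c1@3 c2@3 c3@8 c4@9, authorship 112122..333.
Authorship (.=original, N=cursor N): 1 1 2 1 2 2 . . 3 3 3 .
Index 3: author = 1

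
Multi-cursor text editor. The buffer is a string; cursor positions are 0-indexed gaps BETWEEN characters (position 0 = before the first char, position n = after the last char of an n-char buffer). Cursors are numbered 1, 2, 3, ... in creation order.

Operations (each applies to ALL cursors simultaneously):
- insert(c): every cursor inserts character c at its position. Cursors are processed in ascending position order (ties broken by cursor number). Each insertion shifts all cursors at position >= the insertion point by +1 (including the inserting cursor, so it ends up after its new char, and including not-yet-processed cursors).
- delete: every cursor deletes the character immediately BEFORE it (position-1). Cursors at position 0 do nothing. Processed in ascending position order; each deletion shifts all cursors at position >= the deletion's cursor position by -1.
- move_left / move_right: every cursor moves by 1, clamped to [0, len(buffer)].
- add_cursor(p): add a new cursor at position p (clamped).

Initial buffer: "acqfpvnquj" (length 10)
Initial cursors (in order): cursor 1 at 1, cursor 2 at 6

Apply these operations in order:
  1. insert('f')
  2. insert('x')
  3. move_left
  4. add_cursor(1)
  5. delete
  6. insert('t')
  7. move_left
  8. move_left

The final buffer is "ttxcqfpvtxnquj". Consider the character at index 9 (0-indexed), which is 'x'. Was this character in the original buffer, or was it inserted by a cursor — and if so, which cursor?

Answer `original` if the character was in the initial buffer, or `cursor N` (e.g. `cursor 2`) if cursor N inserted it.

After op 1 (insert('f')): buffer="afcqfpvfnquj" (len 12), cursors c1@2 c2@8, authorship .1.....2....
After op 2 (insert('x')): buffer="afxcqfpvfxnquj" (len 14), cursors c1@3 c2@10, authorship .11.....22....
After op 3 (move_left): buffer="afxcqfpvfxnquj" (len 14), cursors c1@2 c2@9, authorship .11.....22....
After op 4 (add_cursor(1)): buffer="afxcqfpvfxnquj" (len 14), cursors c3@1 c1@2 c2@9, authorship .11.....22....
After op 5 (delete): buffer="xcqfpvxnquj" (len 11), cursors c1@0 c3@0 c2@6, authorship 1.....2....
After op 6 (insert('t')): buffer="ttxcqfpvtxnquj" (len 14), cursors c1@2 c3@2 c2@9, authorship 131.....22....
After op 7 (move_left): buffer="ttxcqfpvtxnquj" (len 14), cursors c1@1 c3@1 c2@8, authorship 131.....22....
After op 8 (move_left): buffer="ttxcqfpvtxnquj" (len 14), cursors c1@0 c3@0 c2@7, authorship 131.....22....
Authorship (.=original, N=cursor N): 1 3 1 . . . . . 2 2 . . . .
Index 9: author = 2

Answer: cursor 2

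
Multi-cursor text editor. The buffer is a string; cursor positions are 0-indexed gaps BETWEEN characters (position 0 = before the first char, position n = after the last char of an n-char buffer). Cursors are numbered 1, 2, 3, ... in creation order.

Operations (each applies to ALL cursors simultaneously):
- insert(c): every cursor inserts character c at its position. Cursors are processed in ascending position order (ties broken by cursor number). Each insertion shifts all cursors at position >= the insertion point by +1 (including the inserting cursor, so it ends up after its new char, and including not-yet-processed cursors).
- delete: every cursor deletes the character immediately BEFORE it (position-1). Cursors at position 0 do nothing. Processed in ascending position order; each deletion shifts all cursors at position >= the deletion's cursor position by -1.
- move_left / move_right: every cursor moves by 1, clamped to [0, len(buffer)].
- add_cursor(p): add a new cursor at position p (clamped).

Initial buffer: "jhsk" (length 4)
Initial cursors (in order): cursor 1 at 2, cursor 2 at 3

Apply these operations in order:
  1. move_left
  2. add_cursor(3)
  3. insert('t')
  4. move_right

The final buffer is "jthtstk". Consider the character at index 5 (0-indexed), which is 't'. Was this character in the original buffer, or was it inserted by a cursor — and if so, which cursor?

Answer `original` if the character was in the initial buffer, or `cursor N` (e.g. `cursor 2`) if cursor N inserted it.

After op 1 (move_left): buffer="jhsk" (len 4), cursors c1@1 c2@2, authorship ....
After op 2 (add_cursor(3)): buffer="jhsk" (len 4), cursors c1@1 c2@2 c3@3, authorship ....
After op 3 (insert('t')): buffer="jthtstk" (len 7), cursors c1@2 c2@4 c3@6, authorship .1.2.3.
After op 4 (move_right): buffer="jthtstk" (len 7), cursors c1@3 c2@5 c3@7, authorship .1.2.3.
Authorship (.=original, N=cursor N): . 1 . 2 . 3 .
Index 5: author = 3

Answer: cursor 3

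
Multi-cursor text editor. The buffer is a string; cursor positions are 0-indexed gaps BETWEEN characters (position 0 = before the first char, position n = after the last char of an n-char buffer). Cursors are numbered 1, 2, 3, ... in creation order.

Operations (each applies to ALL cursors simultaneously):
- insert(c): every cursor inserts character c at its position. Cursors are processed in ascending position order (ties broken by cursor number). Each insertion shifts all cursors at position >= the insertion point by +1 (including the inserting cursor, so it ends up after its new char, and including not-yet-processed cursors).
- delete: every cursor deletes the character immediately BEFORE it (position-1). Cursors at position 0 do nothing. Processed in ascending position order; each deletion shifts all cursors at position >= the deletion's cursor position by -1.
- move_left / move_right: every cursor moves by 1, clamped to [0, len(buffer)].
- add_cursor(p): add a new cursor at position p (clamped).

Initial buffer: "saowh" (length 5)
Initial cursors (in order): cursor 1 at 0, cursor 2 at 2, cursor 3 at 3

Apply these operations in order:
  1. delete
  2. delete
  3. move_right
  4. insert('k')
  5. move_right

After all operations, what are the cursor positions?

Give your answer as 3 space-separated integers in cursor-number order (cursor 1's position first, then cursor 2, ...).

After op 1 (delete): buffer="swh" (len 3), cursors c1@0 c2@1 c3@1, authorship ...
After op 2 (delete): buffer="wh" (len 2), cursors c1@0 c2@0 c3@0, authorship ..
After op 3 (move_right): buffer="wh" (len 2), cursors c1@1 c2@1 c3@1, authorship ..
After op 4 (insert('k')): buffer="wkkkh" (len 5), cursors c1@4 c2@4 c3@4, authorship .123.
After op 5 (move_right): buffer="wkkkh" (len 5), cursors c1@5 c2@5 c3@5, authorship .123.

Answer: 5 5 5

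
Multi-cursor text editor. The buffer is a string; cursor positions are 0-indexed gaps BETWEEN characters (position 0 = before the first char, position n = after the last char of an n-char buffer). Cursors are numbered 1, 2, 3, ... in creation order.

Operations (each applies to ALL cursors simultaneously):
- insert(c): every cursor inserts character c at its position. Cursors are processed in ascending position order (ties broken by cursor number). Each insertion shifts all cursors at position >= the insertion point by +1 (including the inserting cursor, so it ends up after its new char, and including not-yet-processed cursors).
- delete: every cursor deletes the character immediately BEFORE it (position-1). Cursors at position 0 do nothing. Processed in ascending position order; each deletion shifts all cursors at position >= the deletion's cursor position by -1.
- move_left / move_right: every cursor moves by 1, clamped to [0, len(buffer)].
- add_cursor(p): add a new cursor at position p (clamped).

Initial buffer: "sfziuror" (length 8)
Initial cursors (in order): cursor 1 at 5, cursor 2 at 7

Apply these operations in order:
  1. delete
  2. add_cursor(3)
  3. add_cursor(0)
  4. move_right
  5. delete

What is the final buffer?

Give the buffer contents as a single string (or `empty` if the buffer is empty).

After op 1 (delete): buffer="sfzirr" (len 6), cursors c1@4 c2@5, authorship ......
After op 2 (add_cursor(3)): buffer="sfzirr" (len 6), cursors c3@3 c1@4 c2@5, authorship ......
After op 3 (add_cursor(0)): buffer="sfzirr" (len 6), cursors c4@0 c3@3 c1@4 c2@5, authorship ......
After op 4 (move_right): buffer="sfzirr" (len 6), cursors c4@1 c3@4 c1@5 c2@6, authorship ......
After op 5 (delete): buffer="fz" (len 2), cursors c4@0 c1@2 c2@2 c3@2, authorship ..

Answer: fz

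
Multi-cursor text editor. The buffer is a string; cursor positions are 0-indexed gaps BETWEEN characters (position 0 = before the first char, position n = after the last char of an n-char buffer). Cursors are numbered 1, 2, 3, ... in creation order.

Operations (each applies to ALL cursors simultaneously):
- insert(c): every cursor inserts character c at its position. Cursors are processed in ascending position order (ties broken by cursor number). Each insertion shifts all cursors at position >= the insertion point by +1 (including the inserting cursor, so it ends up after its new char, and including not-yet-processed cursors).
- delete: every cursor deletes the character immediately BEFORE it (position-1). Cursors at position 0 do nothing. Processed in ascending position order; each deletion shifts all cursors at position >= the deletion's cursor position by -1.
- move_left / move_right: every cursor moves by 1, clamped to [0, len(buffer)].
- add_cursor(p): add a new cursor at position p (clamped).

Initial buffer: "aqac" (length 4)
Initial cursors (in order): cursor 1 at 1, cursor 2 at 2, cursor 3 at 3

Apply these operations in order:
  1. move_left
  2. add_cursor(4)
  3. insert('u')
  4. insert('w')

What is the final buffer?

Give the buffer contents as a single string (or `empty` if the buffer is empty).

Answer: uwauwquwacuw

Derivation:
After op 1 (move_left): buffer="aqac" (len 4), cursors c1@0 c2@1 c3@2, authorship ....
After op 2 (add_cursor(4)): buffer="aqac" (len 4), cursors c1@0 c2@1 c3@2 c4@4, authorship ....
After op 3 (insert('u')): buffer="uauquacu" (len 8), cursors c1@1 c2@3 c3@5 c4@8, authorship 1.2.3..4
After op 4 (insert('w')): buffer="uwauwquwacuw" (len 12), cursors c1@2 c2@5 c3@8 c4@12, authorship 11.22.33..44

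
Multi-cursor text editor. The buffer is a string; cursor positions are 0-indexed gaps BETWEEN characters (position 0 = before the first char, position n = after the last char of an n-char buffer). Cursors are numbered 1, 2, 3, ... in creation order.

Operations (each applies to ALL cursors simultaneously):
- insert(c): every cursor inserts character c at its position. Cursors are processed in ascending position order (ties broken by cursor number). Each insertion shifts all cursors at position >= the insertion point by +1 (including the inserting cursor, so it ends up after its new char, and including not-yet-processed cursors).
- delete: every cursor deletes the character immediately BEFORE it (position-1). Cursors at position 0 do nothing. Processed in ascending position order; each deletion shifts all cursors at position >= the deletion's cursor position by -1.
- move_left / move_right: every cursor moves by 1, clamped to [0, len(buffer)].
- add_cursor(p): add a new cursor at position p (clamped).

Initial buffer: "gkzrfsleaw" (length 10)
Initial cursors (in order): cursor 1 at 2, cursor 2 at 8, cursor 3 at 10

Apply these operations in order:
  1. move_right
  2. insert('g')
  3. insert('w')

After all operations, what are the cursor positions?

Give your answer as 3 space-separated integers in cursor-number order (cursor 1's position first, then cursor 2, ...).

After op 1 (move_right): buffer="gkzrfsleaw" (len 10), cursors c1@3 c2@9 c3@10, authorship ..........
After op 2 (insert('g')): buffer="gkzgrfsleagwg" (len 13), cursors c1@4 c2@11 c3@13, authorship ...1......2.3
After op 3 (insert('w')): buffer="gkzgwrfsleagwwgw" (len 16), cursors c1@5 c2@13 c3@16, authorship ...11......22.33

Answer: 5 13 16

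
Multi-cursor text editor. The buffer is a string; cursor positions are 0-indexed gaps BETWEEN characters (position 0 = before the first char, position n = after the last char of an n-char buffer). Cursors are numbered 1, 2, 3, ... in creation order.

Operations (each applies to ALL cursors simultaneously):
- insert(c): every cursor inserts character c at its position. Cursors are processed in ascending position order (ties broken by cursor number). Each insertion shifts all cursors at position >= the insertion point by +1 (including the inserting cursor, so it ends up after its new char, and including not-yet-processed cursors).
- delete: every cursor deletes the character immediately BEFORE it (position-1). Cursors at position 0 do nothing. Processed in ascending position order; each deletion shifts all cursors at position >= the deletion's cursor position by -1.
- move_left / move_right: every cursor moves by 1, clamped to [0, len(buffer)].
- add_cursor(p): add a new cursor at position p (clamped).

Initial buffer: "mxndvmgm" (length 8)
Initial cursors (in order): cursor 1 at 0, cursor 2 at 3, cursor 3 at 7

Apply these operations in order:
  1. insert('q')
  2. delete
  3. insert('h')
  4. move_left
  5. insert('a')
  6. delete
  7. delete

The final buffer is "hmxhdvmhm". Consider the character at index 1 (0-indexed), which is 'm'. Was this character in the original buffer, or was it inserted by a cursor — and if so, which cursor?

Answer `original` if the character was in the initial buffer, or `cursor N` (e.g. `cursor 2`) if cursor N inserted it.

After op 1 (insert('q')): buffer="qmxnqdvmgqm" (len 11), cursors c1@1 c2@5 c3@10, authorship 1...2....3.
After op 2 (delete): buffer="mxndvmgm" (len 8), cursors c1@0 c2@3 c3@7, authorship ........
After op 3 (insert('h')): buffer="hmxnhdvmghm" (len 11), cursors c1@1 c2@5 c3@10, authorship 1...2....3.
After op 4 (move_left): buffer="hmxnhdvmghm" (len 11), cursors c1@0 c2@4 c3@9, authorship 1...2....3.
After op 5 (insert('a')): buffer="ahmxnahdvmgahm" (len 14), cursors c1@1 c2@6 c3@12, authorship 11...22....33.
After op 6 (delete): buffer="hmxnhdvmghm" (len 11), cursors c1@0 c2@4 c3@9, authorship 1...2....3.
After op 7 (delete): buffer="hmxhdvmhm" (len 9), cursors c1@0 c2@3 c3@7, authorship 1..2...3.
Authorship (.=original, N=cursor N): 1 . . 2 . . . 3 .
Index 1: author = original

Answer: original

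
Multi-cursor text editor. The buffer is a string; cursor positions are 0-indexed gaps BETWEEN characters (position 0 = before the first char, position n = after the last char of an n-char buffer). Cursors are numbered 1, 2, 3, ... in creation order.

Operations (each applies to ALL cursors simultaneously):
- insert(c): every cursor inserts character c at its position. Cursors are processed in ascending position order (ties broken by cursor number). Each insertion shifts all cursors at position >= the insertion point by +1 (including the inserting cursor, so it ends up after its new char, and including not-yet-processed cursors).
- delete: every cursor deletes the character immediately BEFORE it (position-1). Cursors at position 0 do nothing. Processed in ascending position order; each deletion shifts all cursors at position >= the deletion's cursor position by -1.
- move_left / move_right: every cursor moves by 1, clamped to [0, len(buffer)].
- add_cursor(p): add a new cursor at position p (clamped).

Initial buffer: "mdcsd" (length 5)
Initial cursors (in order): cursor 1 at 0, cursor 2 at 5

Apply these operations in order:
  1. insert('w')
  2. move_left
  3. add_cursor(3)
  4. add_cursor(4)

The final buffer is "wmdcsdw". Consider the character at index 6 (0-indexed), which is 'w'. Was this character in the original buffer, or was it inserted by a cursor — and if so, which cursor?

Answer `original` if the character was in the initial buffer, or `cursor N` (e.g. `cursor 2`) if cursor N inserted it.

Answer: cursor 2

Derivation:
After op 1 (insert('w')): buffer="wmdcsdw" (len 7), cursors c1@1 c2@7, authorship 1.....2
After op 2 (move_left): buffer="wmdcsdw" (len 7), cursors c1@0 c2@6, authorship 1.....2
After op 3 (add_cursor(3)): buffer="wmdcsdw" (len 7), cursors c1@0 c3@3 c2@6, authorship 1.....2
After op 4 (add_cursor(4)): buffer="wmdcsdw" (len 7), cursors c1@0 c3@3 c4@4 c2@6, authorship 1.....2
Authorship (.=original, N=cursor N): 1 . . . . . 2
Index 6: author = 2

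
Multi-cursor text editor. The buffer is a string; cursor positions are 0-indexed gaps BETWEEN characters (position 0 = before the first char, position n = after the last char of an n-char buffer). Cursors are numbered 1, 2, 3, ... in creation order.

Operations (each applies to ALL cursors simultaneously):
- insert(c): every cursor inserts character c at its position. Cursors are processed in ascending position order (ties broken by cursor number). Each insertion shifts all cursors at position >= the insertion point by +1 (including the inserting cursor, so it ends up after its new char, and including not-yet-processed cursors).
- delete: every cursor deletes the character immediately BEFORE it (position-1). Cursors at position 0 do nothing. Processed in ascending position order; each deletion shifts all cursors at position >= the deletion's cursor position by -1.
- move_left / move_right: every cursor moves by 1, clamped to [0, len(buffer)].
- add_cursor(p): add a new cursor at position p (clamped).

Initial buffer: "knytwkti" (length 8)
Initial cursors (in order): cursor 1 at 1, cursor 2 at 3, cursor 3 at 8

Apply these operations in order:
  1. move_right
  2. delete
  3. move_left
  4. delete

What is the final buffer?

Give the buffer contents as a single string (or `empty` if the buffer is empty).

After op 1 (move_right): buffer="knytwkti" (len 8), cursors c1@2 c2@4 c3@8, authorship ........
After op 2 (delete): buffer="kywkt" (len 5), cursors c1@1 c2@2 c3@5, authorship .....
After op 3 (move_left): buffer="kywkt" (len 5), cursors c1@0 c2@1 c3@4, authorship .....
After op 4 (delete): buffer="ywt" (len 3), cursors c1@0 c2@0 c3@2, authorship ...

Answer: ywt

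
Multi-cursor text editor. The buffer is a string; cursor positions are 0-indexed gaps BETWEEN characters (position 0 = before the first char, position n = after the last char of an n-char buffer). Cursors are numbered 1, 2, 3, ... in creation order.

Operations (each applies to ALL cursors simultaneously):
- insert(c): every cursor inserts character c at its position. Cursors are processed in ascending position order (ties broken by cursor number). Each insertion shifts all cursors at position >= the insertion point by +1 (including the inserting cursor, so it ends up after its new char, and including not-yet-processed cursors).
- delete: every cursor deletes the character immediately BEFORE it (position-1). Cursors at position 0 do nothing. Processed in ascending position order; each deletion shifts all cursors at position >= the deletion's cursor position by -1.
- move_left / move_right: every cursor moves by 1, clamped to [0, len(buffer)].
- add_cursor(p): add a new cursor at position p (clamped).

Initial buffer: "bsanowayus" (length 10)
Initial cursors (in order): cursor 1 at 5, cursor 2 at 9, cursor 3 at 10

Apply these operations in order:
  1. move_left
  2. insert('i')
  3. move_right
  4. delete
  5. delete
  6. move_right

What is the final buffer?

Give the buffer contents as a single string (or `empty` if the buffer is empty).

Answer: bsanway

Derivation:
After op 1 (move_left): buffer="bsanowayus" (len 10), cursors c1@4 c2@8 c3@9, authorship ..........
After op 2 (insert('i')): buffer="bsaniowayiuis" (len 13), cursors c1@5 c2@10 c3@12, authorship ....1....2.3.
After op 3 (move_right): buffer="bsaniowayiuis" (len 13), cursors c1@6 c2@11 c3@13, authorship ....1....2.3.
After op 4 (delete): buffer="bsaniwayii" (len 10), cursors c1@5 c2@9 c3@10, authorship ....1...23
After op 5 (delete): buffer="bsanway" (len 7), cursors c1@4 c2@7 c3@7, authorship .......
After op 6 (move_right): buffer="bsanway" (len 7), cursors c1@5 c2@7 c3@7, authorship .......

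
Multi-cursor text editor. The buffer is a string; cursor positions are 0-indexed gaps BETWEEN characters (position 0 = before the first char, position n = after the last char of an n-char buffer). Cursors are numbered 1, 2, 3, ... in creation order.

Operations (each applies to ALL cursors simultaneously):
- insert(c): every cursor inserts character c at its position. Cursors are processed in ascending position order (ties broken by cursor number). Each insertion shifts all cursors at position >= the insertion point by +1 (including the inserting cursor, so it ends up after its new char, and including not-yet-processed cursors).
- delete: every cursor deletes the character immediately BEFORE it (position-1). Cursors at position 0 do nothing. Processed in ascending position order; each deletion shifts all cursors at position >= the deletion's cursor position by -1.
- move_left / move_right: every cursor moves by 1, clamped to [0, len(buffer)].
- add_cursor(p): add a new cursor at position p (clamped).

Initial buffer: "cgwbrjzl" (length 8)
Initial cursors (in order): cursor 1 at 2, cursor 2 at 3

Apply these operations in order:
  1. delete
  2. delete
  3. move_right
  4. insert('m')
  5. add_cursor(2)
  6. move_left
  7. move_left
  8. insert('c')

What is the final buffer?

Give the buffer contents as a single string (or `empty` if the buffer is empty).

After op 1 (delete): buffer="cbrjzl" (len 6), cursors c1@1 c2@1, authorship ......
After op 2 (delete): buffer="brjzl" (len 5), cursors c1@0 c2@0, authorship .....
After op 3 (move_right): buffer="brjzl" (len 5), cursors c1@1 c2@1, authorship .....
After op 4 (insert('m')): buffer="bmmrjzl" (len 7), cursors c1@3 c2@3, authorship .12....
After op 5 (add_cursor(2)): buffer="bmmrjzl" (len 7), cursors c3@2 c1@3 c2@3, authorship .12....
After op 6 (move_left): buffer="bmmrjzl" (len 7), cursors c3@1 c1@2 c2@2, authorship .12....
After op 7 (move_left): buffer="bmmrjzl" (len 7), cursors c3@0 c1@1 c2@1, authorship .12....
After op 8 (insert('c')): buffer="cbccmmrjzl" (len 10), cursors c3@1 c1@4 c2@4, authorship 3.1212....

Answer: cbccmmrjzl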